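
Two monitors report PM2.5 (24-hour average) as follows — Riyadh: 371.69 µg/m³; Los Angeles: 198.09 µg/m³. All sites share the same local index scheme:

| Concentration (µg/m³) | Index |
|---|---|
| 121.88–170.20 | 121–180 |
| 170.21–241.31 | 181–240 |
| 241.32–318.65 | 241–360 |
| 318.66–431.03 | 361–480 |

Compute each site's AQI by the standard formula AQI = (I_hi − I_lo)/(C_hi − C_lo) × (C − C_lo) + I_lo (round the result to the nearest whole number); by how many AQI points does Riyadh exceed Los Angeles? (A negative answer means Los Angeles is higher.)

Riyadh: 371.69 ∈ [318.66, 431.03] ↔ index [361, 480].
361 + (371.69−318.66)·(480−361)/(431.03−318.66) = 361 + 53.03·119/112.37 ≈ 417.16, so AQI = 417.
Los Angeles: 198.09 ∈ [170.21, 241.31] ↔ index [181, 240].
181 + (198.09−170.21)·(240−181)/(241.31−170.21) = 181 + 27.88·59/71.10 ≈ 204.14, so AQI = 204.
AQIs: Riyadh=417, Los Angeles=204. Riyadh (417) − Los Angeles (204) = 213.

213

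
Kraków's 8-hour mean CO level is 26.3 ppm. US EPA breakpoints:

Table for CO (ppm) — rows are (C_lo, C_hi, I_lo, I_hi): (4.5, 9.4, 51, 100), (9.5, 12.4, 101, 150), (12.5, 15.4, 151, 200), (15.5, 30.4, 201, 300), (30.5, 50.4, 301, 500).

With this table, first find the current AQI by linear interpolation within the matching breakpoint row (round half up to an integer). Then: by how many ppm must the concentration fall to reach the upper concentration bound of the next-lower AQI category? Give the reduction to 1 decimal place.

CO: 26.3 lies in 15.5–30.4, so I_lo=201, I_hi=300, C_lo=15.5, C_hi=30.4.
(300−201)/(30.4−15.5) × (26.3−15.5) + 201 = 99/14.9 × 10.8 + 201 ≈ 272.76 → 273.
Current AQI 273 is in the Very Unhealthy range (201–300). The next-lower category tops out at AQI 200, whose upper concentration bound is 15.4 ppm.
Reduction needed = 26.3 − 15.4 = 10.9 ppm.

10.9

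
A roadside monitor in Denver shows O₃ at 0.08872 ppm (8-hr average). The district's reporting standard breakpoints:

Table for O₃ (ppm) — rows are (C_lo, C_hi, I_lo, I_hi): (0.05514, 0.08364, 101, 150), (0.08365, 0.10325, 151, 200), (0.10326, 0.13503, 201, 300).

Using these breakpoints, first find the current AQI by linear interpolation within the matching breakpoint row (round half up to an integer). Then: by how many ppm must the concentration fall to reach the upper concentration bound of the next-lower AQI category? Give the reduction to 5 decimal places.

O₃: 0.08872 lies in 0.08365–0.10325, so I_lo=151, I_hi=200, C_lo=0.08365, C_hi=0.10325.
(200−151)/(0.10325−0.08365) × (0.08872−0.08365) + 151 = 49/0.01960 × 0.00507 + 151 ≈ 163.68 → 164.
Current AQI 164 is in the Unhealthy range (151–200). The next-lower category tops out at AQI 150, whose upper concentration bound is 0.08364 ppm.
Reduction needed = 0.08872 − 0.08364 = 0.00508 ppm.

0.00508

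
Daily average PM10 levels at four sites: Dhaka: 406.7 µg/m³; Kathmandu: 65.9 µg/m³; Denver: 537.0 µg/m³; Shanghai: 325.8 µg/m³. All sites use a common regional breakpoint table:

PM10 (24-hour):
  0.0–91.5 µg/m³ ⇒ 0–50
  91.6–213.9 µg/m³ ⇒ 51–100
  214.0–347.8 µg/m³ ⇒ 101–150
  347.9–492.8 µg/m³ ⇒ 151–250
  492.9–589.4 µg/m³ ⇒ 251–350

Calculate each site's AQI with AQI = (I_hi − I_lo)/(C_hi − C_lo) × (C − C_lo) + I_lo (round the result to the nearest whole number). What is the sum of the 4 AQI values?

665

Dhaka: 406.7 lies in 347.9–492.8, so I_lo=151, I_hi=250, C_lo=347.9, C_hi=492.8.
(250−151)/(492.8−347.9) × (406.7−347.9) + 151 = 99/144.9 × 58.8 + 151 ≈ 191.17 → 191.
Kathmandu: row 0.0–91.5 (AQI 0–50). (50−0)·(65.9−0.0)/(91.5−0.0) + 0 = 50·65.9/91.5 + 0 ≈ 36.01 → 36.
Denver: 537.0 ∈ [492.9, 589.4] ↔ index [251, 350].
251 + (537.0−492.9)·(350−251)/(589.4−492.9) = 251 + 44.1·99/96.5 ≈ 296.24, so AQI = 296.
Shanghai: 325.8 lies in 214.0–347.8, so I_lo=101, I_hi=150, C_lo=214.0, C_hi=347.8.
(150−101)/(347.8−214.0) × (325.8−214.0) + 101 = 49/133.8 × 111.8 + 101 ≈ 141.94 → 142.
AQIs: Dhaka=191, Kathmandu=36, Denver=296, Shanghai=142. Sum = 191 + 36 + 296 + 142 = 665.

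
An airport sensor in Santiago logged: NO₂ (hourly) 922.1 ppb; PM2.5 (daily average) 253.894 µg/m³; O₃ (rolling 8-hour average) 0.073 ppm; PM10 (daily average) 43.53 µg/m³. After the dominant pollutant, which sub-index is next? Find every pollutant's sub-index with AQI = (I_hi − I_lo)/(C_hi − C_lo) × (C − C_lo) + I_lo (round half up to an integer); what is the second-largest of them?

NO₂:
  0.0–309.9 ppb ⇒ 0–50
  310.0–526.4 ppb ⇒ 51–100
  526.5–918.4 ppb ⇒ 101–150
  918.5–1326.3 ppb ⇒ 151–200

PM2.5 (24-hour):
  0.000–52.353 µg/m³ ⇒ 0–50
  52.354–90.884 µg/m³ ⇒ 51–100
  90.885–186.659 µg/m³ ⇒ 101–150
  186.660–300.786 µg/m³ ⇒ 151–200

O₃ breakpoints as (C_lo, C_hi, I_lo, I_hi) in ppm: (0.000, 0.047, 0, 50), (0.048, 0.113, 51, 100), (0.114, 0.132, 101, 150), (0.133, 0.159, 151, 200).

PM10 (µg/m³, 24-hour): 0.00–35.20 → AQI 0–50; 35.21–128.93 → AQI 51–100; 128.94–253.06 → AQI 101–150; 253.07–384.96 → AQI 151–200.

NO₂: 922.1 ∈ [918.5, 1326.3] ↔ index [151, 200].
151 + (922.1−918.5)·(200−151)/(1326.3−918.5) = 151 + 3.6·49/407.8 ≈ 151.43, so AQI = 151.
PM2.5 253.894: bracket 186.660–300.786 → index 151–200; slope 49/114.126, offset 67.234.
AQI = 151 + 49/114.126·67.234 ≈ 179.87 ⇒ 180.
O₃: row 0.048–0.113 (AQI 51–100). (100−51)·(0.073−0.048)/(0.113−0.048) + 51 = 49·0.025/0.065 + 51 ≈ 69.85 → 70.
PM10: row 35.21–128.93 (AQI 51–100). (100−51)·(43.53−35.21)/(128.93−35.21) + 51 = 49·8.32/93.72 + 51 ≈ 55.35 → 55.
Sub-indices: NO₂→151, PM2.5→180, O₃→70, PM10→55. Ranked high→low: 180, 151, 70, 55. Second-highest sub-index = 151.

151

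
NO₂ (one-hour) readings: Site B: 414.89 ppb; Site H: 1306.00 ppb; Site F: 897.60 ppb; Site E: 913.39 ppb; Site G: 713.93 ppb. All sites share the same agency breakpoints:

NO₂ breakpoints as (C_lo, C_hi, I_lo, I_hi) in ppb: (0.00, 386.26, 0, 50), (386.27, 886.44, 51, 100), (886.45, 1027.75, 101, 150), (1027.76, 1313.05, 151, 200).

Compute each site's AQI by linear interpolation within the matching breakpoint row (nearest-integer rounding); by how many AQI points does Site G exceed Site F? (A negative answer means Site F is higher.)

-22

Site B 414.89: bracket 386.27–886.44 → index 51–100; slope 49/500.17, offset 28.62.
AQI = 51 + 49/500.17·28.62 ≈ 53.80 ⇒ 54.
Site H: 1306.00 lies in 1027.76–1313.05, so I_lo=151, I_hi=200, C_lo=1027.76, C_hi=1313.05.
(200−151)/(1313.05−1027.76) × (1306.00−1027.76) + 151 = 49/285.29 × 278.24 + 151 ≈ 198.79 → 199.
Site F: row 886.45–1027.75 (AQI 101–150). (150−101)·(897.60−886.45)/(1027.75−886.45) + 101 = 49·11.15/141.30 + 101 ≈ 104.87 → 105.
Site E 913.39: bracket 886.45–1027.75 → index 101–150; slope 49/141.30, offset 26.94.
AQI = 101 + 49/141.30·26.94 ≈ 110.34 ⇒ 110.
Site G: row 386.27–886.44 (AQI 51–100). (100−51)·(713.93−386.27)/(886.44−386.27) + 51 = 49·327.66/500.17 + 51 ≈ 83.10 → 83.
AQIs: Site B=54, Site H=199, Site F=105, Site E=110, Site G=83. Site G (83) − Site F (105) = -22.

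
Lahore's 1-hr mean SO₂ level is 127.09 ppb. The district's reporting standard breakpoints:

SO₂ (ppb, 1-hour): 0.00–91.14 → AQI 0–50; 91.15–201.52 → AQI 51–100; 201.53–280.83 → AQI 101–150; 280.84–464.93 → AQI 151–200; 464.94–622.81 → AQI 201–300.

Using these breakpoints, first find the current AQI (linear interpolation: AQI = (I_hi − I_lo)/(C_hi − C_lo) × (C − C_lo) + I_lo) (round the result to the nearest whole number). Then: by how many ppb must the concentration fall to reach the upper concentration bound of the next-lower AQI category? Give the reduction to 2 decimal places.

35.95

SO₂: 127.09 lies in 91.15–201.52, so I_lo=51, I_hi=100, C_lo=91.15, C_hi=201.52.
(100−51)/(201.52−91.15) × (127.09−91.15) + 51 = 49/110.37 × 35.94 + 51 ≈ 66.96 → 67.
Current AQI 67 is in the Moderate range (51–100). The next-lower category tops out at AQI 50, whose upper concentration bound is 91.14 ppb.
Reduction needed = 127.09 − 91.14 = 35.95 ppb.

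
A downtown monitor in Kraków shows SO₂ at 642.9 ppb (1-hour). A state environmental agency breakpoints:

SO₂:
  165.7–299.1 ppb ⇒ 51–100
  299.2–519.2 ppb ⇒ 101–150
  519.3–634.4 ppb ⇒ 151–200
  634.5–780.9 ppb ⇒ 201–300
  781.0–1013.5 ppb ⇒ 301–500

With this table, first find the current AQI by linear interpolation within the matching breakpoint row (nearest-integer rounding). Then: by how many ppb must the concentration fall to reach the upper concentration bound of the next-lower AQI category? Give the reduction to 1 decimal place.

8.5

SO₂: 642.9 lies in 634.5–780.9, so I_lo=201, I_hi=300, C_lo=634.5, C_hi=780.9.
(300−201)/(780.9−634.5) × (642.9−634.5) + 201 = 99/146.4 × 8.4 + 201 ≈ 206.68 → 207.
Current AQI 207 is in the Very Unhealthy range (201–300). The next-lower category tops out at AQI 200, whose upper concentration bound is 634.4 ppb.
Reduction needed = 642.9 − 634.4 = 8.5 ppb.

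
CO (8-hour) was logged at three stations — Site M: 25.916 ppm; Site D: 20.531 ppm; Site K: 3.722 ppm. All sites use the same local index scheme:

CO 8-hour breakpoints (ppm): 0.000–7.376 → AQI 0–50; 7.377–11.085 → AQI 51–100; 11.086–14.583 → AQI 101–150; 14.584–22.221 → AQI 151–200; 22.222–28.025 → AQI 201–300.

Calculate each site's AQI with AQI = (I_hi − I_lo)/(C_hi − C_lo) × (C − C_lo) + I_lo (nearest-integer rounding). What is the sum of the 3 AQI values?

Site M: 25.916 lies in 22.222–28.025, so I_lo=201, I_hi=300, C_lo=22.222, C_hi=28.025.
(300−201)/(28.025−22.222) × (25.916−22.222) + 201 = 99/5.803 × 3.694 + 201 ≈ 264.02 → 264.
Site D: 20.531 lies in 14.584–22.221, so I_lo=151, I_hi=200, C_lo=14.584, C_hi=22.221.
(200−151)/(22.221−14.584) × (20.531−14.584) + 151 = 49/7.637 × 5.947 + 151 ≈ 189.16 → 189.
Site K: row 0.000–7.376 (AQI 0–50). (50−0)·(3.722−0.000)/(7.376−0.000) + 0 = 50·3.722/7.376 + 0 ≈ 25.23 → 25.
AQIs: Site M=264, Site D=189, Site K=25. Sum = 264 + 189 + 25 = 478.

478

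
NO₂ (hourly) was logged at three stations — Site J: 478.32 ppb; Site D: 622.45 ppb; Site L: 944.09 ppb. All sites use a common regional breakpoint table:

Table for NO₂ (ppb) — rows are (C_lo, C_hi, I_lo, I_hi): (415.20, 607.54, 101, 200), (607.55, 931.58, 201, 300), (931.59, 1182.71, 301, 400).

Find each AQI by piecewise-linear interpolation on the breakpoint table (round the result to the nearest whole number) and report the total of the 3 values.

645

Site J: 478.32 lies in 415.20–607.54, so I_lo=101, I_hi=200, C_lo=415.20, C_hi=607.54.
(200−101)/(607.54−415.20) × (478.32−415.20) + 101 = 99/192.34 × 63.12 + 101 ≈ 133.49 → 133.
Site D: row 607.55–931.58 (AQI 201–300). (300−201)·(622.45−607.55)/(931.58−607.55) + 201 = 99·14.90/324.03 + 201 ≈ 205.55 → 206.
Site L: 944.09 lies in 931.59–1182.71, so I_lo=301, I_hi=400, C_lo=931.59, C_hi=1182.71.
(400−301)/(1182.71−931.59) × (944.09−931.59) + 301 = 99/251.12 × 12.50 + 301 ≈ 305.93 → 306.
AQIs: Site J=133, Site D=206, Site L=306. Sum = 133 + 206 + 306 = 645.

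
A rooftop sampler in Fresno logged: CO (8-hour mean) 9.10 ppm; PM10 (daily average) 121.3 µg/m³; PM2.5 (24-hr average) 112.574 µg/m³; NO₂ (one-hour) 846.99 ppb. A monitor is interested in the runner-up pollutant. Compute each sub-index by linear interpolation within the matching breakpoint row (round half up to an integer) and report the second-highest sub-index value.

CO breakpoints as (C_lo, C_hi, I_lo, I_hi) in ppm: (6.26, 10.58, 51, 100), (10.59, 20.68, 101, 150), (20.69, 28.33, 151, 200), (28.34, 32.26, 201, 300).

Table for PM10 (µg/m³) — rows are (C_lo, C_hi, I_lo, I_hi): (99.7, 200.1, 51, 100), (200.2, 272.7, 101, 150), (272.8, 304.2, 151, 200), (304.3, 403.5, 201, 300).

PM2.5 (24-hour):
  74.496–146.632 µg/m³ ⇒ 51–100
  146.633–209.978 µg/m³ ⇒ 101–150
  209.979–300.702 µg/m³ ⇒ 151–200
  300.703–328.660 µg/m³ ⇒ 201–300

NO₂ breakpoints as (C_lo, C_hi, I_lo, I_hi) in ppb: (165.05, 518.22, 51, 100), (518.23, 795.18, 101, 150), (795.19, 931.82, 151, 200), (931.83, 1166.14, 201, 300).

83

CO: row 6.26–10.58 (AQI 51–100). (100−51)·(9.10−6.26)/(10.58−6.26) + 51 = 49·2.84/4.32 + 51 ≈ 83.21 → 83.
PM10: 121.3 ∈ [99.7, 200.1] ↔ index [51, 100].
51 + (121.3−99.7)·(100−51)/(200.1−99.7) = 51 + 21.6·49/100.4 ≈ 61.54, so AQI = 62.
PM2.5 112.574: bracket 74.496–146.632 → index 51–100; slope 49/72.136, offset 38.078.
AQI = 51 + 49/72.136·38.078 ≈ 76.87 ⇒ 77.
NO₂: 846.99 ∈ [795.19, 931.82] ↔ index [151, 200].
151 + (846.99−795.19)·(200−151)/(931.82−795.19) = 151 + 51.80·49/136.63 ≈ 169.58, so AQI = 170.
Sub-indices: CO→83, PM10→62, PM2.5→77, NO₂→170. Ranked high→low: 170, 83, 77, 62. Second-highest sub-index = 83.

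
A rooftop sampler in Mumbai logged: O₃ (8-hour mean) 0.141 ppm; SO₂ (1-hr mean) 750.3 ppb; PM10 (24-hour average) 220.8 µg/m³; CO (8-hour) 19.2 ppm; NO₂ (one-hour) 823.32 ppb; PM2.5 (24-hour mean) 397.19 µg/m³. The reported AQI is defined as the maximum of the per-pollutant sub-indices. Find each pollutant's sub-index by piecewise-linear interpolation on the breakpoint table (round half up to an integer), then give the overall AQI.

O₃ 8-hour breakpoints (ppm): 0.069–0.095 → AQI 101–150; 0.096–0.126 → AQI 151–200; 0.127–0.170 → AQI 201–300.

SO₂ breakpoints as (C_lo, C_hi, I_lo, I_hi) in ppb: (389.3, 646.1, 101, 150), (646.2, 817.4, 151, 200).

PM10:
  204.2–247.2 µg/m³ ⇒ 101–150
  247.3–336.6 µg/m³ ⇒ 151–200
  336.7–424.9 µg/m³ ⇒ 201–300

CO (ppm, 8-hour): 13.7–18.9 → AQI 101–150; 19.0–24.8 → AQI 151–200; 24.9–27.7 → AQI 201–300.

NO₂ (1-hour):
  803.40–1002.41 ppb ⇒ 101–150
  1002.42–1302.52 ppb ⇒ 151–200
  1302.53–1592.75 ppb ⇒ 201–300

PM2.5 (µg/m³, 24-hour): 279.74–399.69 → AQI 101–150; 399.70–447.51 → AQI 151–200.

233

O₃: 0.141 lies in 0.127–0.170, so I_lo=201, I_hi=300, C_lo=0.127, C_hi=0.170.
(300−201)/(0.170−0.127) × (0.141−0.127) + 201 = 99/0.043 × 0.014 + 201 ≈ 233.23 → 233.
SO₂: 750.3 lies in 646.2–817.4, so I_lo=151, I_hi=200, C_lo=646.2, C_hi=817.4.
(200−151)/(817.4−646.2) × (750.3−646.2) + 151 = 49/171.2 × 104.1 + 151 ≈ 180.79 → 181.
PM10: 220.8 lies in 204.2–247.2, so I_lo=101, I_hi=150, C_lo=204.2, C_hi=247.2.
(150−101)/(247.2−204.2) × (220.8−204.2) + 101 = 49/43.0 × 16.6 + 101 ≈ 119.92 → 120.
CO: 19.2 ∈ [19.0, 24.8] ↔ index [151, 200].
151 + (19.2−19.0)·(200−151)/(24.8−19.0) = 151 + 0.2·49/5.8 ≈ 152.69, so AQI = 153.
NO₂ 823.32: bracket 803.40–1002.41 → index 101–150; slope 49/199.01, offset 19.92.
AQI = 101 + 49/199.01·19.92 ≈ 105.90 ⇒ 106.
PM2.5: 397.19 ∈ [279.74, 399.69] ↔ index [101, 150].
101 + (397.19−279.74)·(150−101)/(399.69−279.74) = 101 + 117.45·49/119.95 ≈ 148.98, so AQI = 149.
Sub-indices: O₃→233, SO₂→181, PM10→120, CO→153, NO₂→106, PM2.5→149. Overall AQI = max = 233; dominant pollutant is O₃.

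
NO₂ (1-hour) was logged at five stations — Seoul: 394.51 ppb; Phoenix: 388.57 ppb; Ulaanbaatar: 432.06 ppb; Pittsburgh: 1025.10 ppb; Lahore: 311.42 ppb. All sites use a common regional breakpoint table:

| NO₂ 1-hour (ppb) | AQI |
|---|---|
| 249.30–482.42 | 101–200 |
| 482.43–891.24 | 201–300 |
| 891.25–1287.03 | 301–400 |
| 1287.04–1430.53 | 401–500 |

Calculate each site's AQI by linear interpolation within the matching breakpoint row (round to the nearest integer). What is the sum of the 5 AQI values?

963

Seoul: row 249.30–482.42 (AQI 101–200). (200−101)·(394.51−249.30)/(482.42−249.30) + 101 = 99·145.21/233.12 + 101 ≈ 162.67 → 163.
Phoenix: row 249.30–482.42 (AQI 101–200). (200−101)·(388.57−249.30)/(482.42−249.30) + 101 = 99·139.27/233.12 + 101 ≈ 160.14 → 160.
Ulaanbaatar: 432.06 ∈ [249.30, 482.42] ↔ index [101, 200].
101 + (432.06−249.30)·(200−101)/(482.42−249.30) = 101 + 182.76·99/233.12 ≈ 178.61, so AQI = 179.
Pittsburgh: 1025.10 lies in 891.25–1287.03, so I_lo=301, I_hi=400, C_lo=891.25, C_hi=1287.03.
(400−301)/(1287.03−891.25) × (1025.10−891.25) + 301 = 99/395.78 × 133.85 + 301 ≈ 334.48 → 334.
Lahore 311.42: bracket 249.30–482.42 → index 101–200; slope 99/233.12, offset 62.12.
AQI = 101 + 99/233.12·62.12 ≈ 127.38 ⇒ 127.
AQIs: Seoul=163, Phoenix=160, Ulaanbaatar=179, Pittsburgh=334, Lahore=127. Sum = 163 + 160 + 179 + 334 + 127 = 963.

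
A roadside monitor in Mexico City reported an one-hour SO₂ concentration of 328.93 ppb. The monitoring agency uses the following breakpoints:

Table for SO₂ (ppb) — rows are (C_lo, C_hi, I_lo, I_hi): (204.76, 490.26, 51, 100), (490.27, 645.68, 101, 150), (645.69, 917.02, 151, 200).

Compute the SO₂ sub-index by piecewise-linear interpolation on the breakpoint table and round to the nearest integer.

SO₂: row 204.76–490.26 (AQI 51–100). (100−51)·(328.93−204.76)/(490.26−204.76) + 51 = 49·124.17/285.50 + 51 ≈ 72.31 → 72.

72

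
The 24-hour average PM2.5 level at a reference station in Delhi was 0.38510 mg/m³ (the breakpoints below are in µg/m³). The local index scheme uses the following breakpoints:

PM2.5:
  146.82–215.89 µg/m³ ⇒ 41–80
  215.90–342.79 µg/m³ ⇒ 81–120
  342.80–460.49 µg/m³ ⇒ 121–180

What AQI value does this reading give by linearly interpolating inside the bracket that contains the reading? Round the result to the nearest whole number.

Convert: 0.38510 mg/m³ = 385.10 µg/m³.
PM2.5: row 342.80–460.49 (AQI 121–180). (180−121)·(385.10−342.80)/(460.49−342.80) + 121 = 59·42.30/117.69 + 121 ≈ 142.21 → 142.

142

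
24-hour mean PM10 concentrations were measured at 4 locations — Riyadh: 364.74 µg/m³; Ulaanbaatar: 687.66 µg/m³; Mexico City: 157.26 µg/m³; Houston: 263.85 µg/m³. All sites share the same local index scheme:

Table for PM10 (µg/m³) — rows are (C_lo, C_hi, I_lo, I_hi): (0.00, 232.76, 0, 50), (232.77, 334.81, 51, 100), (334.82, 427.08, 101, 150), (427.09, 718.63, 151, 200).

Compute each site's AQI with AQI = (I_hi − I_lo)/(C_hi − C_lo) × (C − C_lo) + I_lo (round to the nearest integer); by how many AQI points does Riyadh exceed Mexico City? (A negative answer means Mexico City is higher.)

83

Riyadh: row 334.82–427.08 (AQI 101–150). (150−101)·(364.74−334.82)/(427.08−334.82) + 101 = 49·29.92/92.26 + 101 ≈ 116.89 → 117.
Ulaanbaatar: 687.66 lies in 427.09–718.63, so I_lo=151, I_hi=200, C_lo=427.09, C_hi=718.63.
(200−151)/(718.63−427.09) × (687.66−427.09) + 151 = 49/291.54 × 260.57 + 151 ≈ 194.79 → 195.
Mexico City: row 0.00–232.76 (AQI 0–50). (50−0)·(157.26−0.00)/(232.76−0.00) + 0 = 50·157.26/232.76 + 0 ≈ 33.78 → 34.
Houston: 263.85 lies in 232.77–334.81, so I_lo=51, I_hi=100, C_lo=232.77, C_hi=334.81.
(100−51)/(334.81−232.77) × (263.85−232.77) + 51 = 49/102.04 × 31.08 + 51 ≈ 65.92 → 66.
AQIs: Riyadh=117, Ulaanbaatar=195, Mexico City=34, Houston=66. Riyadh (117) − Mexico City (34) = 83.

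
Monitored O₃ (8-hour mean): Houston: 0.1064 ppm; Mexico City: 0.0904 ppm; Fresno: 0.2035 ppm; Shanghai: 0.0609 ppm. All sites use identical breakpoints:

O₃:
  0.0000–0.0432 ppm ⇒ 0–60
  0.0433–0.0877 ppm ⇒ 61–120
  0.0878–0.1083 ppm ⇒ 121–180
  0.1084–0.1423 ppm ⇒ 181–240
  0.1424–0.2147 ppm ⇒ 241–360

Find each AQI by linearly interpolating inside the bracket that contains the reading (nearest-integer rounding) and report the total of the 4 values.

Houston 0.1064: bracket 0.0878–0.1083 → index 121–180; slope 59/0.0205, offset 0.0186.
AQI = 121 + 59/0.0205·0.0186 ≈ 174.53 ⇒ 175.
Mexico City: 0.0904 ∈ [0.0878, 0.1083] ↔ index [121, 180].
121 + (0.0904−0.0878)·(180−121)/(0.1083−0.0878) = 121 + 0.0026·59/0.0205 ≈ 128.48, so AQI = 128.
Fresno 0.2035: bracket 0.1424–0.2147 → index 241–360; slope 119/0.0723, offset 0.0611.
AQI = 241 + 119/0.0723·0.0611 ≈ 341.57 ⇒ 342.
Shanghai 0.0609: bracket 0.0433–0.0877 → index 61–120; slope 59/0.0444, offset 0.0176.
AQI = 61 + 59/0.0444·0.0176 ≈ 84.39 ⇒ 84.
AQIs: Houston=175, Mexico City=128, Fresno=342, Shanghai=84. Sum = 175 + 128 + 342 + 84 = 729.

729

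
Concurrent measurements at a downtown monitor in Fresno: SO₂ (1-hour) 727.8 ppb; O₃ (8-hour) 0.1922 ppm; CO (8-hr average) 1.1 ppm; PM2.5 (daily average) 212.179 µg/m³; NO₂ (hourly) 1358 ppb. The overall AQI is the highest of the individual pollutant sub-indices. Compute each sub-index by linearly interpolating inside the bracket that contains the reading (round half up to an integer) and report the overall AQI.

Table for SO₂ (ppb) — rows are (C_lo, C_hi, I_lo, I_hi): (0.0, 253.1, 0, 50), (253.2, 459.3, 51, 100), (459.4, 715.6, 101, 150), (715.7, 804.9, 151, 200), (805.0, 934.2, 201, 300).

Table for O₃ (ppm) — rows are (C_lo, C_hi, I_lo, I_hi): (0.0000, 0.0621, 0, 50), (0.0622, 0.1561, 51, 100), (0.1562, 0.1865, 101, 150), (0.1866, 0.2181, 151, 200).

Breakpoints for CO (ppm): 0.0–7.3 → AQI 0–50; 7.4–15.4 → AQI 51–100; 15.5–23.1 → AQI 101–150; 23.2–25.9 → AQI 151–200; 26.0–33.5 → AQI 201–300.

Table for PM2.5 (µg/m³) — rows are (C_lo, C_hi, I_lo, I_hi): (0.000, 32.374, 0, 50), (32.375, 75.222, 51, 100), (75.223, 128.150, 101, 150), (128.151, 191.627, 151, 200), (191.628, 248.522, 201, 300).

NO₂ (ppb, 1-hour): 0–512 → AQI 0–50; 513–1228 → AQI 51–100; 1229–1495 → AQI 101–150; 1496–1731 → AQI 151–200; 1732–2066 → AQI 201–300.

237

SO₂: 727.8 lies in 715.7–804.9, so I_lo=151, I_hi=200, C_lo=715.7, C_hi=804.9.
(200−151)/(804.9−715.7) × (727.8−715.7) + 151 = 49/89.2 × 12.1 + 151 ≈ 157.65 → 158.
O₃: row 0.1866–0.2181 (AQI 151–200). (200−151)·(0.1922−0.1866)/(0.2181−0.1866) + 151 = 49·0.0056/0.0315 + 151 ≈ 159.71 → 160.
CO: 1.1 lies in 0.0–7.3, so I_lo=0, I_hi=50, C_lo=0.0, C_hi=7.3.
(50−0)/(7.3−0.0) × (1.1−0.0) + 0 = 50/7.3 × 1.1 + 0 ≈ 7.53 → 8.
PM2.5 212.179: bracket 191.628–248.522 → index 201–300; slope 99/56.894, offset 20.551.
AQI = 201 + 99/56.894·20.551 ≈ 236.76 ⇒ 237.
NO₂: 1358 lies in 1229–1495, so I_lo=101, I_hi=150, C_lo=1229, C_hi=1495.
(150−101)/(1495−1229) × (1358−1229) + 101 = 49/266 × 129 + 101 ≈ 124.76 → 125.
Sub-indices: SO₂→158, O₃→160, CO→8, PM2.5→237, NO₂→125. Overall AQI = max = 237; dominant pollutant is PM2.5.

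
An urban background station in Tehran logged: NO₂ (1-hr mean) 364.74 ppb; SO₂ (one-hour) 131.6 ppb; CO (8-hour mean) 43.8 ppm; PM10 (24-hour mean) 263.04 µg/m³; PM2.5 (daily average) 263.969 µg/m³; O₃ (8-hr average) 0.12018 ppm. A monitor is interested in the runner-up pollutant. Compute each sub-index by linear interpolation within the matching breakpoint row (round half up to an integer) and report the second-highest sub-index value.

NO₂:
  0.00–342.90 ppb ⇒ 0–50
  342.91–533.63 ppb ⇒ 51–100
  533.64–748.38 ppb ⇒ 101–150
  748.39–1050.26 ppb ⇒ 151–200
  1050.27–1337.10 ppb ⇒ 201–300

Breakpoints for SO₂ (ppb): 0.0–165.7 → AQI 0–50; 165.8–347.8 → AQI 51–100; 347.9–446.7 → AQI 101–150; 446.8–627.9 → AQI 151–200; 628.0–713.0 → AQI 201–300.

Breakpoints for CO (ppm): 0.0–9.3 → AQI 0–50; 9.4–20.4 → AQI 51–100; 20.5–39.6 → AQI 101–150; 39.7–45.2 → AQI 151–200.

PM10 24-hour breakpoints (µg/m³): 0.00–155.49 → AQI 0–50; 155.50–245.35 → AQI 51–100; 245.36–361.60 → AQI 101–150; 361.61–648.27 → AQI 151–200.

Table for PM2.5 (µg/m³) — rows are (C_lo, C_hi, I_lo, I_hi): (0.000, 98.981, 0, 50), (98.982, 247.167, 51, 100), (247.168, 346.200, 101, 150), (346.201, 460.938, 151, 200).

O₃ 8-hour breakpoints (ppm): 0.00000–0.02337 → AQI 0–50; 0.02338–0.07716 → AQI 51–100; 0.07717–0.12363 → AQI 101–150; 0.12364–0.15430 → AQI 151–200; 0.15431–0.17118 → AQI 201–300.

NO₂: 364.74 lies in 342.91–533.63, so I_lo=51, I_hi=100, C_lo=342.91, C_hi=533.63.
(100−51)/(533.63−342.91) × (364.74−342.91) + 51 = 49/190.72 × 21.83 + 51 ≈ 56.61 → 57.
SO₂: 131.6 lies in 0.0–165.7, so I_lo=0, I_hi=50, C_lo=0.0, C_hi=165.7.
(50−0)/(165.7−0.0) × (131.6−0.0) + 0 = 50/165.7 × 131.6 + 0 ≈ 39.71 → 40.
CO 43.8: bracket 39.7–45.2 → index 151–200; slope 49/5.5, offset 4.1.
AQI = 151 + 49/5.5·4.1 ≈ 187.53 ⇒ 188.
PM10: 263.04 ∈ [245.36, 361.60] ↔ index [101, 150].
101 + (263.04−245.36)·(150−101)/(361.60−245.36) = 101 + 17.68·49/116.24 ≈ 108.45, so AQI = 108.
PM2.5 263.969: bracket 247.168–346.200 → index 101–150; slope 49/99.032, offset 16.801.
AQI = 101 + 49/99.032·16.801 ≈ 109.31 ⇒ 109.
O₃ 0.12018: bracket 0.07717–0.12363 → index 101–150; slope 49/0.04646, offset 0.04301.
AQI = 101 + 49/0.04646·0.04301 ≈ 146.36 ⇒ 146.
Sub-indices: NO₂→57, SO₂→40, CO→188, PM10→108, PM2.5→109, O₃→146. Ranked high→low: 188, 146, 109, 108, 57, 40. Second-highest sub-index = 146.

146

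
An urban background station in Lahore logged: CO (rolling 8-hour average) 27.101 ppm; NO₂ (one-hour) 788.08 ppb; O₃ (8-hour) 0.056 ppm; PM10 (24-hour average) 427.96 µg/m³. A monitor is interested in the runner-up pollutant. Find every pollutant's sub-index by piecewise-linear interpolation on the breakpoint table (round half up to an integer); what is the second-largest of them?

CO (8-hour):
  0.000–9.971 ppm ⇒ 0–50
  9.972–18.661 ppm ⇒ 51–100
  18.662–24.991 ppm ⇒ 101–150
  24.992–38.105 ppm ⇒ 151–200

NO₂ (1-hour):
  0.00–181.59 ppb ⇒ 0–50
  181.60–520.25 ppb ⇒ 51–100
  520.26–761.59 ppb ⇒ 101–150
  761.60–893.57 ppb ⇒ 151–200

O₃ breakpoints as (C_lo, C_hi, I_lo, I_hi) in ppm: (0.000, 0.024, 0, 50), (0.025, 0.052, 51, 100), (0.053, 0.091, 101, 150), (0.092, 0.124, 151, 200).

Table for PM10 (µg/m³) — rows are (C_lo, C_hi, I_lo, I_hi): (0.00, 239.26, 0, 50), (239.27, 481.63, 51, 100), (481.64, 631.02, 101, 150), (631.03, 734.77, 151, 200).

159

CO 27.101: bracket 24.992–38.105 → index 151–200; slope 49/13.113, offset 2.109.
AQI = 151 + 49/13.113·2.109 ≈ 158.88 ⇒ 159.
NO₂: 788.08 ∈ [761.60, 893.57] ↔ index [151, 200].
151 + (788.08−761.60)·(200−151)/(893.57−761.60) = 151 + 26.48·49/131.97 ≈ 160.83, so AQI = 161.
O₃: row 0.053–0.091 (AQI 101–150). (150−101)·(0.056−0.053)/(0.091−0.053) + 101 = 49·0.003/0.038 + 101 ≈ 104.87 → 105.
PM10: 427.96 lies in 239.27–481.63, so I_lo=51, I_hi=100, C_lo=239.27, C_hi=481.63.
(100−51)/(481.63−239.27) × (427.96−239.27) + 51 = 49/242.36 × 188.69 + 51 ≈ 89.15 → 89.
Sub-indices: CO→159, NO₂→161, O₃→105, PM10→89. Ranked high→low: 161, 159, 105, 89. Second-highest sub-index = 159.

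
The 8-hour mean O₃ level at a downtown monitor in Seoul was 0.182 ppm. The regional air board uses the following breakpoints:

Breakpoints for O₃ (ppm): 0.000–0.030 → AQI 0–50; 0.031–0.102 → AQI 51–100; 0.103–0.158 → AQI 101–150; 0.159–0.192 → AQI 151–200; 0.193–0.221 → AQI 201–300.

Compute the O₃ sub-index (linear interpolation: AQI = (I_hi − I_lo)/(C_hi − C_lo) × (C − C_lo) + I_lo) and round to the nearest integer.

185

O₃: 0.182 lies in 0.159–0.192, so I_lo=151, I_hi=200, C_lo=0.159, C_hi=0.192.
(200−151)/(0.192−0.159) × (0.182−0.159) + 151 = 49/0.033 × 0.023 + 151 ≈ 185.15 → 185.
AQI 185 falls in the Unhealthy category.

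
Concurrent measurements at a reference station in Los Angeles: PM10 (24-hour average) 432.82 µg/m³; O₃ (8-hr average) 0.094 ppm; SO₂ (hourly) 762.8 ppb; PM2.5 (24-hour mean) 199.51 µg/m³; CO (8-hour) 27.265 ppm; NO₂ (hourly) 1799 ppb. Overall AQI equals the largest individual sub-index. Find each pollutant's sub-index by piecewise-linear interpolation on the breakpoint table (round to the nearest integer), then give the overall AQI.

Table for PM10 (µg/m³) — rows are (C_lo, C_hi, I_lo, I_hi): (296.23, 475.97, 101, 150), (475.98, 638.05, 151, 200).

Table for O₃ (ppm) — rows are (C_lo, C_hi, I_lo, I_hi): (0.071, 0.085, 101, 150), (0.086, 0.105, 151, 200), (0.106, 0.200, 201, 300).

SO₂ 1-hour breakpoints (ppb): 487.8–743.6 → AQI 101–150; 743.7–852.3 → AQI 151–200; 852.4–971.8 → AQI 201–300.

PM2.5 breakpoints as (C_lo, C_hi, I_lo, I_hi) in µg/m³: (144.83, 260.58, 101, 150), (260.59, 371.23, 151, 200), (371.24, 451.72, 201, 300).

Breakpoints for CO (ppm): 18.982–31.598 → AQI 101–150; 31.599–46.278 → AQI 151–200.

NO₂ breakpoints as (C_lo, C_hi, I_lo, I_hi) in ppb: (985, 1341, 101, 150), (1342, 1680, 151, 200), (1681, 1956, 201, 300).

PM10: 432.82 lies in 296.23–475.97, so I_lo=101, I_hi=150, C_lo=296.23, C_hi=475.97.
(150−101)/(475.97−296.23) × (432.82−296.23) + 101 = 49/179.74 × 136.59 + 101 ≈ 138.24 → 138.
O₃: row 0.086–0.105 (AQI 151–200). (200−151)·(0.094−0.086)/(0.105−0.086) + 151 = 49·0.008/0.019 + 151 ≈ 171.63 → 172.
SO₂: row 743.7–852.3 (AQI 151–200). (200−151)·(762.8−743.7)/(852.3−743.7) + 151 = 49·19.1/108.6 + 151 ≈ 159.62 → 160.
PM2.5 199.51: bracket 144.83–260.58 → index 101–150; slope 49/115.75, offset 54.68.
AQI = 101 + 49/115.75·54.68 ≈ 124.15 ⇒ 124.
CO 27.265: bracket 18.982–31.598 → index 101–150; slope 49/12.616, offset 8.283.
AQI = 101 + 49/12.616·8.283 ≈ 133.17 ⇒ 133.
NO₂: 1799 ∈ [1681, 1956] ↔ index [201, 300].
201 + (1799−1681)·(300−201)/(1956−1681) = 201 + 118·99/275 ≈ 243.48, so AQI = 243.
Sub-indices: PM10→138, O₃→172, SO₂→160, PM2.5→124, CO→133, NO₂→243. Overall AQI = max = 243; dominant pollutant is NO₂.

243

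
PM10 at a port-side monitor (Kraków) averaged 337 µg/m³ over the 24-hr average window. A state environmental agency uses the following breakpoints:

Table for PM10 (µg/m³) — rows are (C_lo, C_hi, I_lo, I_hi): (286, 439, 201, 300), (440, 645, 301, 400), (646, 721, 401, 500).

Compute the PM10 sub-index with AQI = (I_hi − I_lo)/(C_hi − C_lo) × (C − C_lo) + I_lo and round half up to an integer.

234

PM10: 337 lies in 286–439, so I_lo=201, I_hi=300, C_lo=286, C_hi=439.
(300−201)/(439−286) × (337−286) + 201 = 99/153 × 51 + 201 ≈ 234.00 → 234.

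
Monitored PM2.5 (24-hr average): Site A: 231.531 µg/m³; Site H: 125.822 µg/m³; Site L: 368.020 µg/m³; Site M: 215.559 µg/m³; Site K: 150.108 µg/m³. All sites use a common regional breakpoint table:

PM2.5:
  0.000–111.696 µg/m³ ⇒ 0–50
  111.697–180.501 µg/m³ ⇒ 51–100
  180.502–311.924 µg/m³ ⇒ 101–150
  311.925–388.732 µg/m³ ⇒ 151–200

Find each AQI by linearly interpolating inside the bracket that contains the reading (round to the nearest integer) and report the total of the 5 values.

560

Site A: 231.531 ∈ [180.502, 311.924] ↔ index [101, 150].
101 + (231.531−180.502)·(150−101)/(311.924−180.502) = 101 + 51.029·49/131.422 ≈ 120.03, so AQI = 120.
Site H: row 111.697–180.501 (AQI 51–100). (100−51)·(125.822−111.697)/(180.501−111.697) + 51 = 49·14.125/68.804 + 51 ≈ 61.06 → 61.
Site L 368.020: bracket 311.925–388.732 → index 151–200; slope 49/76.807, offset 56.095.
AQI = 151 + 49/76.807·56.095 ≈ 186.79 ⇒ 187.
Site M: row 180.502–311.924 (AQI 101–150). (150−101)·(215.559−180.502)/(311.924−180.502) + 101 = 49·35.057/131.422 + 101 ≈ 114.07 → 114.
Site K: 150.108 lies in 111.697–180.501, so I_lo=51, I_hi=100, C_lo=111.697, C_hi=180.501.
(100−51)/(180.501−111.697) × (150.108−111.697) + 51 = 49/68.804 × 38.411 + 51 ≈ 78.36 → 78.
AQIs: Site A=120, Site H=61, Site L=187, Site M=114, Site K=78. Sum = 120 + 61 + 187 + 114 + 78 = 560.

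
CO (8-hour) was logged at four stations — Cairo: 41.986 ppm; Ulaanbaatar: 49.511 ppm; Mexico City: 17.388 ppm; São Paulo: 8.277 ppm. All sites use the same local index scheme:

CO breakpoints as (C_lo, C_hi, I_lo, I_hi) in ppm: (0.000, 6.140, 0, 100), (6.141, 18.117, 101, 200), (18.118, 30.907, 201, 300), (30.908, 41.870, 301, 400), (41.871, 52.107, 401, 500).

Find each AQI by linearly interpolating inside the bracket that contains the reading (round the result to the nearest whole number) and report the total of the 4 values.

1190

Cairo: 41.986 lies in 41.871–52.107, so I_lo=401, I_hi=500, C_lo=41.871, C_hi=52.107.
(500−401)/(52.107−41.871) × (41.986−41.871) + 401 = 99/10.236 × 0.115 + 401 ≈ 402.11 → 402.
Ulaanbaatar: 49.511 ∈ [41.871, 52.107] ↔ index [401, 500].
401 + (49.511−41.871)·(500−401)/(52.107−41.871) = 401 + 7.640·99/10.236 ≈ 474.89, so AQI = 475.
Mexico City: 17.388 lies in 6.141–18.117, so I_lo=101, I_hi=200, C_lo=6.141, C_hi=18.117.
(200−101)/(18.117−6.141) × (17.388−6.141) + 101 = 99/11.976 × 11.247 + 101 ≈ 193.97 → 194.
São Paulo: 8.277 lies in 6.141–18.117, so I_lo=101, I_hi=200, C_lo=6.141, C_hi=18.117.
(200−101)/(18.117−6.141) × (8.277−6.141) + 101 = 99/11.976 × 2.136 + 101 ≈ 118.66 → 119.
AQIs: Cairo=402, Ulaanbaatar=475, Mexico City=194, São Paulo=119. Sum = 402 + 475 + 194 + 119 = 1190.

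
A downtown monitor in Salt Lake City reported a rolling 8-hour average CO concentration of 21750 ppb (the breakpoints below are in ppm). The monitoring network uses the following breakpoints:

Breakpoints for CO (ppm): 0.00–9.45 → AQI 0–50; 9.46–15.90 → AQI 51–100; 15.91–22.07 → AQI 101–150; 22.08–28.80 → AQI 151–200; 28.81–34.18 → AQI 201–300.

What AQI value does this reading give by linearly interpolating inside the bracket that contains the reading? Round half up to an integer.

Convert: 21750 ppb = 21.75 ppm.
CO: row 15.91–22.07 (AQI 101–150). (150−101)·(21.75−15.91)/(22.07−15.91) + 101 = 49·5.84/6.16 + 101 ≈ 147.45 → 147.

147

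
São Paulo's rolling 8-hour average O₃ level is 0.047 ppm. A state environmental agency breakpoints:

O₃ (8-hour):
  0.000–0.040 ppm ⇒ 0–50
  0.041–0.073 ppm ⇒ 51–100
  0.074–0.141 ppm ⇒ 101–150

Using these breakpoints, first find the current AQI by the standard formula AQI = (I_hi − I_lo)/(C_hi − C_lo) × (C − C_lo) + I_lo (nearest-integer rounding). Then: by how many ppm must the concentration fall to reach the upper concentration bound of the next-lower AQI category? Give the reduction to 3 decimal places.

0.007

O₃ 0.047: bracket 0.041–0.073 → index 51–100; slope 49/0.032, offset 0.006.
AQI = 51 + 49/0.032·0.006 ≈ 60.19 ⇒ 60.
Current AQI 60 is in the Moderate range (51–100). The next-lower category tops out at AQI 50, whose upper concentration bound is 0.040 ppm.
Reduction needed = 0.047 − 0.040 = 0.007 ppm.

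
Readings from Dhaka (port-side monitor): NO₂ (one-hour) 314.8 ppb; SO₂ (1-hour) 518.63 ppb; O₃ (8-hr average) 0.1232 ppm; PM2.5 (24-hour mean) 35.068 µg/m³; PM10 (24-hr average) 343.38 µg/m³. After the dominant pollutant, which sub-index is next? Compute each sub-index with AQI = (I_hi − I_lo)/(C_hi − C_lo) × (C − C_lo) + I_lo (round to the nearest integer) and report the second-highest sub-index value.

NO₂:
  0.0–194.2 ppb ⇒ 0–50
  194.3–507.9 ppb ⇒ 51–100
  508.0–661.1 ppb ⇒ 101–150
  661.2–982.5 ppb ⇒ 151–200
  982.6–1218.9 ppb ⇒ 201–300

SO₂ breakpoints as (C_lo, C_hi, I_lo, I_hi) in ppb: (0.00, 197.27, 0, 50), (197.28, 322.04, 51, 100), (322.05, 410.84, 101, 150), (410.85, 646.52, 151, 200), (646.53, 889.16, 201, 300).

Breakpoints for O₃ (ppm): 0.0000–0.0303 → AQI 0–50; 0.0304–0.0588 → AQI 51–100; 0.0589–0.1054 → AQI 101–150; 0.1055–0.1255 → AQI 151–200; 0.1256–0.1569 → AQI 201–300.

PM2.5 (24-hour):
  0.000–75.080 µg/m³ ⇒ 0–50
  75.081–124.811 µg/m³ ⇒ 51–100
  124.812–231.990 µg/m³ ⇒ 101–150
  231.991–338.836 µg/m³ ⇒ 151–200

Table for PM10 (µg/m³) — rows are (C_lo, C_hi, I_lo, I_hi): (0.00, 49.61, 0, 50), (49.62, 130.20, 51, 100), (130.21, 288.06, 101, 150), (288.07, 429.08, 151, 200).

NO₂: 314.8 lies in 194.3–507.9, so I_lo=51, I_hi=100, C_lo=194.3, C_hi=507.9.
(100−51)/(507.9−194.3) × (314.8−194.3) + 51 = 49/313.6 × 120.5 + 51 ≈ 69.83 → 70.
SO₂: 518.63 lies in 410.85–646.52, so I_lo=151, I_hi=200, C_lo=410.85, C_hi=646.52.
(200−151)/(646.52−410.85) × (518.63−410.85) + 151 = 49/235.67 × 107.78 + 151 ≈ 173.41 → 173.
O₃: row 0.1055–0.1255 (AQI 151–200). (200−151)·(0.1232−0.1055)/(0.1255−0.1055) + 151 = 49·0.0177/0.0200 + 151 ≈ 194.37 → 194.
PM2.5 35.068: bracket 0.000–75.080 → index 0–50; slope 50/75.080, offset 35.068.
AQI = 0 + 50/75.080·35.068 ≈ 23.35 ⇒ 23.
PM10: 343.38 lies in 288.07–429.08, so I_lo=151, I_hi=200, C_lo=288.07, C_hi=429.08.
(200−151)/(429.08−288.07) × (343.38−288.07) + 151 = 49/141.01 × 55.31 + 151 ≈ 170.22 → 170.
Sub-indices: NO₂→70, SO₂→173, O₃→194, PM2.5→23, PM10→170. Ranked high→low: 194, 173, 170, 70, 23. Second-highest sub-index = 173.

173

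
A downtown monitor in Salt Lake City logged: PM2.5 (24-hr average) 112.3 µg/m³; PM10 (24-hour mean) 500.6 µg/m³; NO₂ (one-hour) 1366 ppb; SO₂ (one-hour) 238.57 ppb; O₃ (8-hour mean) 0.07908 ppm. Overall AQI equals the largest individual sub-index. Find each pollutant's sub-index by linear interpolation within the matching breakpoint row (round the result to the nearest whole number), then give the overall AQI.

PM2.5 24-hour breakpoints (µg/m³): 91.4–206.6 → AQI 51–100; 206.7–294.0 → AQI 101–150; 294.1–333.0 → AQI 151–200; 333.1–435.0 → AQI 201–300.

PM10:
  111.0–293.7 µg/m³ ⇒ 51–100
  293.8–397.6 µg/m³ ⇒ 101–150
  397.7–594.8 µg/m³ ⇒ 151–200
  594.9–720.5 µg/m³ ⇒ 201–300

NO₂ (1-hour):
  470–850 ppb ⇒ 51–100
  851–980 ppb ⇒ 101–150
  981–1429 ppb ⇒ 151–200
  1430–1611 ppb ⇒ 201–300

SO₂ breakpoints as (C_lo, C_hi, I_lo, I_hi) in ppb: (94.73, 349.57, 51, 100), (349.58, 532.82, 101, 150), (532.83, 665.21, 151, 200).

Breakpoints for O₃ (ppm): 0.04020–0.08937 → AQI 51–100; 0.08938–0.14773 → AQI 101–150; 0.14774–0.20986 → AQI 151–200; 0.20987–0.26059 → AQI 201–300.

193

PM2.5 112.3: bracket 91.4–206.6 → index 51–100; slope 49/115.2, offset 20.9.
AQI = 51 + 49/115.2·20.9 ≈ 59.89 ⇒ 60.
PM10: 500.6 lies in 397.7–594.8, so I_lo=151, I_hi=200, C_lo=397.7, C_hi=594.8.
(200−151)/(594.8−397.7) × (500.6−397.7) + 151 = 49/197.1 × 102.9 + 151 ≈ 176.58 → 177.
NO₂: 1366 lies in 981–1429, so I_lo=151, I_hi=200, C_lo=981, C_hi=1429.
(200−151)/(1429−981) × (1366−981) + 151 = 49/448 × 385 + 151 ≈ 193.11 → 193.
SO₂: 238.57 lies in 94.73–349.57, so I_lo=51, I_hi=100, C_lo=94.73, C_hi=349.57.
(100−51)/(349.57−94.73) × (238.57−94.73) + 51 = 49/254.84 × 143.84 + 51 ≈ 78.66 → 79.
O₃ 0.07908: bracket 0.04020–0.08937 → index 51–100; slope 49/0.04917, offset 0.03888.
AQI = 51 + 49/0.04917·0.03888 ≈ 89.75 ⇒ 90.
Sub-indices: PM2.5→60, PM10→177, NO₂→193, SO₂→79, O₃→90. Overall AQI = max = 193; dominant pollutant is NO₂.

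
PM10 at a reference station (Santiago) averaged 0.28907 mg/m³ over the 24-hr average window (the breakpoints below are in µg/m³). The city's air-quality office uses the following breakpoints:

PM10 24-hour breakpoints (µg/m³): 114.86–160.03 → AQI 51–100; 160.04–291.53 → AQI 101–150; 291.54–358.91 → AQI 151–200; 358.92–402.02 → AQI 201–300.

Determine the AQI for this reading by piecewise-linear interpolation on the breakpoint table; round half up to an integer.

149

Convert: 0.28907 mg/m³ = 289.07 µg/m³.
PM10 289.07: bracket 160.04–291.53 → index 101–150; slope 49/131.49, offset 129.03.
AQI = 101 + 49/131.49·129.03 ≈ 149.08 ⇒ 149.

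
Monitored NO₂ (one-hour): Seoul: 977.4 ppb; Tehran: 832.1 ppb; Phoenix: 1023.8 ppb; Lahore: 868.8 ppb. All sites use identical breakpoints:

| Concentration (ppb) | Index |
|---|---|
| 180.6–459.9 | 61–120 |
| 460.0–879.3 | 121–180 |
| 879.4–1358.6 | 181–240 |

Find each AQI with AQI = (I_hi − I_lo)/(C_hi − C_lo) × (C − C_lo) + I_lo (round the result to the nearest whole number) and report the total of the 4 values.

744

Seoul: 977.4 ∈ [879.4, 1358.6] ↔ index [181, 240].
181 + (977.4−879.4)·(240−181)/(1358.6−879.4) = 181 + 98.0·59/479.2 ≈ 193.07, so AQI = 193.
Tehran 832.1: bracket 460.0–879.3 → index 121–180; slope 59/419.3, offset 372.1.
AQI = 121 + 59/419.3·372.1 ≈ 173.36 ⇒ 173.
Phoenix: 1023.8 lies in 879.4–1358.6, so I_lo=181, I_hi=240, C_lo=879.4, C_hi=1358.6.
(240−181)/(1358.6−879.4) × (1023.8−879.4) + 181 = 59/479.2 × 144.4 + 181 ≈ 198.78 → 199.
Lahore: 868.8 ∈ [460.0, 879.3] ↔ index [121, 180].
121 + (868.8−460.0)·(180−121)/(879.3−460.0) = 121 + 408.8·59/419.3 ≈ 178.52, so AQI = 179.
AQIs: Seoul=193, Tehran=173, Phoenix=199, Lahore=179. Sum = 193 + 173 + 199 + 179 = 744.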